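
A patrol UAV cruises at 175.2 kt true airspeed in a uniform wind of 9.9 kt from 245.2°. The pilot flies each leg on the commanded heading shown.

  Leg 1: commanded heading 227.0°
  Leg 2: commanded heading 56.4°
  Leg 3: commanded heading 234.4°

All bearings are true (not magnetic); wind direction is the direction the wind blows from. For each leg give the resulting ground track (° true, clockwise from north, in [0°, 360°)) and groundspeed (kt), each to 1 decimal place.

Leg 1: track=225.9°, groundspeed=165.8 kt
Leg 2: track=56.9°, groundspeed=185.0 kt
Leg 3: track=233.8°, groundspeed=165.5 kt

Leg 1: heading 227.0°; drift -1.1° → track 225.9°, groundspeed 165.8 kt
Leg 2: heading 56.4°; drift +0.5° → track 56.9°, groundspeed 185.0 kt
Leg 3: heading 234.4°; drift -0.6° → track 233.8°, groundspeed 165.5 kt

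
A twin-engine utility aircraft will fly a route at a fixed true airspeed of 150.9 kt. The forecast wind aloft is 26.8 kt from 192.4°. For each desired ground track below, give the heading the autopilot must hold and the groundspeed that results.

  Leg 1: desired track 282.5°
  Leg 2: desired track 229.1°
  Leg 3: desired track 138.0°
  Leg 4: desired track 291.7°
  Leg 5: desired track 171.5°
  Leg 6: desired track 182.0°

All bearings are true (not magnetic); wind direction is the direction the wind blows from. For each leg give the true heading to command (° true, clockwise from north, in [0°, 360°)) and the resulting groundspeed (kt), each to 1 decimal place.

Leg 1: desired track 282.5°; wind correction -10.2° → command heading 272.3°, groundspeed 148.5 kt
Leg 2: desired track 229.1°; wind correction -6.1° → command heading 223.0°, groundspeed 128.6 kt
Leg 3: desired track 138.0°; wind correction +8.3° → command heading 146.3°, groundspeed 133.7 kt
Leg 4: desired track 291.7°; wind correction -10.1° → command heading 281.6°, groundspeed 152.9 kt
Leg 5: desired track 171.5°; wind correction +3.6° → command heading 175.1°, groundspeed 125.6 kt
Leg 6: desired track 182.0°; wind correction +1.8° → command heading 183.8°, groundspeed 124.5 kt

Leg 1: heading=272.3°, groundspeed=148.5 kt
Leg 2: heading=223.0°, groundspeed=128.6 kt
Leg 3: heading=146.3°, groundspeed=133.7 kt
Leg 4: heading=281.6°, groundspeed=152.9 kt
Leg 5: heading=175.1°, groundspeed=125.6 kt
Leg 6: heading=183.8°, groundspeed=124.5 kt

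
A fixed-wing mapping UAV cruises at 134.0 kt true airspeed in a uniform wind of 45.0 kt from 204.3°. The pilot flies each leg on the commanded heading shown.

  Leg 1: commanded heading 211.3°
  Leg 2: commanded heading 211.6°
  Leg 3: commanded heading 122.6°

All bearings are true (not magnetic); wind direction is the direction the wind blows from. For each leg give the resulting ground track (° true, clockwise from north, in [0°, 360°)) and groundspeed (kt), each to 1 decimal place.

Leg 1: heading 211.3°; drift +3.5° → track 214.8°, groundspeed 89.5 kt
Leg 2: heading 211.6°; drift +3.7° → track 215.3°, groundspeed 89.5 kt
Leg 3: heading 122.6°; drift -19.3° → track 103.3°, groundspeed 135.1 kt

Leg 1: track=214.8°, groundspeed=89.5 kt
Leg 2: track=215.3°, groundspeed=89.5 kt
Leg 3: track=103.3°, groundspeed=135.1 kt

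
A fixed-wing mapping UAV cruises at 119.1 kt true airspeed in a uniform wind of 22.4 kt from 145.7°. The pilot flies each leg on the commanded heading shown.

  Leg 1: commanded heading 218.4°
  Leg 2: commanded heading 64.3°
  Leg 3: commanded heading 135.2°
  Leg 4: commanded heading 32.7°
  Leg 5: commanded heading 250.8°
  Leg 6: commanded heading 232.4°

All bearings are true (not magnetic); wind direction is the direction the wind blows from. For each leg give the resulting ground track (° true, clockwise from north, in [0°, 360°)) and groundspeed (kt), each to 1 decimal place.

Leg 1: track=229.2°, groundspeed=114.5 kt
Leg 2: track=53.5°, groundspeed=117.9 kt
Leg 3: track=132.8°, groundspeed=97.2 kt
Leg 4: track=23.5°, groundspeed=129.5 kt
Leg 5: track=260.6°, groundspeed=126.8 kt
Leg 6: track=243.1°, groundspeed=119.9 kt

Leg 1: heading 218.4°; drift +10.8° → track 229.2°, groundspeed 114.5 kt
Leg 2: heading 64.3°; drift -10.8° → track 53.5°, groundspeed 117.9 kt
Leg 3: heading 135.2°; drift -2.4° → track 132.8°, groundspeed 97.2 kt
Leg 4: heading 32.7°; drift -9.2° → track 23.5°, groundspeed 129.5 kt
Leg 5: heading 250.8°; drift +9.8° → track 260.6°, groundspeed 126.8 kt
Leg 6: heading 232.4°; drift +10.7° → track 243.1°, groundspeed 119.9 kt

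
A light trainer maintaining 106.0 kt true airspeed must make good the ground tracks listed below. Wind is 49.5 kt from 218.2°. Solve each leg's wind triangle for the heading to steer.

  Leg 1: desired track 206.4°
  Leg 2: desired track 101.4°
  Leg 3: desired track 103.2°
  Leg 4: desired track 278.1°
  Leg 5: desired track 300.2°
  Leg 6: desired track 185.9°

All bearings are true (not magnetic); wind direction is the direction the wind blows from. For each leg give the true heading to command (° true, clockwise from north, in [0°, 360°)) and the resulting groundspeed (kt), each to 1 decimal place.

Leg 1: heading=211.9°, groundspeed=57.1 kt
Leg 2: heading=126.0°, groundspeed=118.7 kt
Leg 3: heading=128.2°, groundspeed=117.0 kt
Leg 4: heading=254.3°, groundspeed=72.1 kt
Leg 5: heading=272.7°, groundspeed=87.1 kt
Leg 6: heading=200.3°, groundspeed=60.8 kt

Leg 1: desired track 206.4°; wind correction +5.5° → command heading 211.9°, groundspeed 57.1 kt
Leg 2: desired track 101.4°; wind correction +24.6° → command heading 126.0°, groundspeed 118.7 kt
Leg 3: desired track 103.2°; wind correction +25.0° → command heading 128.2°, groundspeed 117.0 kt
Leg 4: desired track 278.1°; wind correction -23.8° → command heading 254.3°, groundspeed 72.1 kt
Leg 5: desired track 300.2°; wind correction -27.5° → command heading 272.7°, groundspeed 87.1 kt
Leg 6: desired track 185.9°; wind correction +14.4° → command heading 200.3°, groundspeed 60.8 kt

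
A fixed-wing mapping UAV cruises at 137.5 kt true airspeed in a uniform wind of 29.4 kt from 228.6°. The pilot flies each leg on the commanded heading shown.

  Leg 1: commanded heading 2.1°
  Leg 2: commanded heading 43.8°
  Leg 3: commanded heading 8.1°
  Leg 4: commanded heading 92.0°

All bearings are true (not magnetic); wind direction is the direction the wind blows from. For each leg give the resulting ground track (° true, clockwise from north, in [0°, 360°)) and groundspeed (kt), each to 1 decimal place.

Leg 1: heading 2.1°; drift +7.7° → track 9.8°, groundspeed 159.2 kt
Leg 2: heading 43.8°; drift +0.8° → track 44.6°, groundspeed 166.8 kt
Leg 3: heading 8.1°; drift +6.8° → track 14.9°, groundspeed 161.0 kt
Leg 4: heading 92.0°; drift -7.2° → track 84.8°, groundspeed 160.1 kt

Leg 1: track=9.8°, groundspeed=159.2 kt
Leg 2: track=44.6°, groundspeed=166.8 kt
Leg 3: track=14.9°, groundspeed=161.0 kt
Leg 4: track=84.8°, groundspeed=160.1 kt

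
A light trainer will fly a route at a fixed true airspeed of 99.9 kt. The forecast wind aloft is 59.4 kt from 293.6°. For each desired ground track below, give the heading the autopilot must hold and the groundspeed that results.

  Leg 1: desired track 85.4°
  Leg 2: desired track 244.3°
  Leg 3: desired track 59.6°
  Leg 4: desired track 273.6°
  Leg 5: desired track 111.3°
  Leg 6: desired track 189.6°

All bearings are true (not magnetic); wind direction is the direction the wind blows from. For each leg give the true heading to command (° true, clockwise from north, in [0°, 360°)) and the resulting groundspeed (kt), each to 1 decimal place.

Leg 1: desired track 85.4°; wind correction -16.3° → command heading 69.1°, groundspeed 148.2 kt
Leg 2: desired track 244.3°; wind correction +26.8° → command heading 271.1°, groundspeed 50.4 kt
Leg 3: desired track 59.6°; wind correction -28.8° → command heading 30.8°, groundspeed 122.5 kt
Leg 4: desired track 273.6°; wind correction +11.7° → command heading 285.3°, groundspeed 42.0 kt
Leg 5: desired track 111.3°; wind correction -1.4° → command heading 109.9°, groundspeed 159.2 kt
Leg 6: desired track 189.6°; wind correction +35.2° → command heading 224.8°, groundspeed 96.0 kt

Leg 1: heading=69.1°, groundspeed=148.2 kt
Leg 2: heading=271.1°, groundspeed=50.4 kt
Leg 3: heading=30.8°, groundspeed=122.5 kt
Leg 4: heading=285.3°, groundspeed=42.0 kt
Leg 5: heading=109.9°, groundspeed=159.2 kt
Leg 6: heading=224.8°, groundspeed=96.0 kt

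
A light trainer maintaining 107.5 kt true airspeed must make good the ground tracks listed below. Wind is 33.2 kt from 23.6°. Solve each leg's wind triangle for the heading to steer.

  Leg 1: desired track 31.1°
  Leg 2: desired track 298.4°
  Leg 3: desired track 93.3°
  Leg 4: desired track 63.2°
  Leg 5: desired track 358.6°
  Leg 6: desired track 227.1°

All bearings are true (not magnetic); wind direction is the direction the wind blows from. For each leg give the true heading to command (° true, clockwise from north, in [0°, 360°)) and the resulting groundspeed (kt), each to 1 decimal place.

Leg 1: desired track 31.1°; wind correction -2.3° → command heading 28.8°, groundspeed 74.5 kt
Leg 2: desired track 298.4°; wind correction +17.9° → command heading 316.3°, groundspeed 99.5 kt
Leg 3: desired track 93.3°; wind correction -16.8° → command heading 76.5°, groundspeed 91.4 kt
Leg 4: desired track 63.2°; wind correction -11.4° → command heading 51.8°, groundspeed 79.8 kt
Leg 5: desired track 358.6°; wind correction +7.5° → command heading 6.1°, groundspeed 76.5 kt
Leg 6: desired track 227.1°; wind correction +7.1° → command heading 234.2°, groundspeed 137.1 kt

Leg 1: heading=28.8°, groundspeed=74.5 kt
Leg 2: heading=316.3°, groundspeed=99.5 kt
Leg 3: heading=76.5°, groundspeed=91.4 kt
Leg 4: heading=51.8°, groundspeed=79.8 kt
Leg 5: heading=6.1°, groundspeed=76.5 kt
Leg 6: heading=234.2°, groundspeed=137.1 kt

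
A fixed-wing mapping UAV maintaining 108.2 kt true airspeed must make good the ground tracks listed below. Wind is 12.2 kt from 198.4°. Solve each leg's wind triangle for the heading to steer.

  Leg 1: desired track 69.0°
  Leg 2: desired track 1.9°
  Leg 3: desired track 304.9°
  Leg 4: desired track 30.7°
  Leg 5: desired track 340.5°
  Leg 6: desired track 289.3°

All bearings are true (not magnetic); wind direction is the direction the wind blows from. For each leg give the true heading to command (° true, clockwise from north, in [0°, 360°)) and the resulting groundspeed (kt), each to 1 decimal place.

Leg 1: desired track 69.0°; wind correction +5.0° → command heading 74.0°, groundspeed 115.5 kt
Leg 2: desired track 1.9°; wind correction -1.8° → command heading 0.1°, groundspeed 119.8 kt
Leg 3: desired track 304.9°; wind correction -6.2° → command heading 298.7°, groundspeed 111.0 kt
Leg 4: desired track 30.7°; wind correction +1.4° → command heading 32.1°, groundspeed 120.1 kt
Leg 5: desired track 340.5°; wind correction -4.0° → command heading 336.5°, groundspeed 117.6 kt
Leg 6: desired track 289.3°; wind correction -6.5° → command heading 282.8°, groundspeed 107.7 kt

Leg 1: heading=74.0°, groundspeed=115.5 kt
Leg 2: heading=0.1°, groundspeed=119.8 kt
Leg 3: heading=298.7°, groundspeed=111.0 kt
Leg 4: heading=32.1°, groundspeed=120.1 kt
Leg 5: heading=336.5°, groundspeed=117.6 kt
Leg 6: heading=282.8°, groundspeed=107.7 kt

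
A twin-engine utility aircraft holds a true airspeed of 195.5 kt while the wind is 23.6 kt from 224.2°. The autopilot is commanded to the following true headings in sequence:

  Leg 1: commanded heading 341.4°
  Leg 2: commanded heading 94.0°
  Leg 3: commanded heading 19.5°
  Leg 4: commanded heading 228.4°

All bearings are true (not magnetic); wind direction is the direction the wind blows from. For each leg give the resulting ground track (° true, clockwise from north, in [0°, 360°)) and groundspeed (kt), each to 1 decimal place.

Leg 1: track=347.2°, groundspeed=207.4 kt
Leg 2: track=89.1°, groundspeed=211.5 kt
Leg 3: track=22.1°, groundspeed=217.2 kt
Leg 4: track=229.0°, groundspeed=172.0 kt

Leg 1: heading 341.4°; drift +5.8° → track 347.2°, groundspeed 207.4 kt
Leg 2: heading 94.0°; drift -4.9° → track 89.1°, groundspeed 211.5 kt
Leg 3: heading 19.5°; drift +2.6° → track 22.1°, groundspeed 217.2 kt
Leg 4: heading 228.4°; drift +0.6° → track 229.0°, groundspeed 172.0 kt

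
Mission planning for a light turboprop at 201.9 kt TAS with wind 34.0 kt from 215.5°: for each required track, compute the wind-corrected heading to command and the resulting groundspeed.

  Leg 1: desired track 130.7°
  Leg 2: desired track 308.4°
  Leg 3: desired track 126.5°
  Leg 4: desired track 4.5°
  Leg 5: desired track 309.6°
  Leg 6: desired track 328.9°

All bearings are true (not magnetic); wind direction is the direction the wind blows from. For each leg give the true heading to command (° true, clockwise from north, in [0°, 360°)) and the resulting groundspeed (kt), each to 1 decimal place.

Leg 1: heading=140.4°, groundspeed=196.0 kt
Leg 2: heading=298.7°, groundspeed=200.7 kt
Leg 3: heading=136.2°, groundspeed=198.4 kt
Leg 4: heading=359.5°, groundspeed=230.3 kt
Leg 5: heading=299.9°, groundspeed=201.5 kt
Leg 6: heading=320.0°, groundspeed=213.0 kt

Leg 1: desired track 130.7°; wind correction +9.7° → command heading 140.4°, groundspeed 196.0 kt
Leg 2: desired track 308.4°; wind correction -9.7° → command heading 298.7°, groundspeed 200.7 kt
Leg 3: desired track 126.5°; wind correction +9.7° → command heading 136.2°, groundspeed 198.4 kt
Leg 4: desired track 4.5°; wind correction -5.0° → command heading 359.5°, groundspeed 230.3 kt
Leg 5: desired track 309.6°; wind correction -9.7° → command heading 299.9°, groundspeed 201.5 kt
Leg 6: desired track 328.9°; wind correction -8.9° → command heading 320.0°, groundspeed 213.0 kt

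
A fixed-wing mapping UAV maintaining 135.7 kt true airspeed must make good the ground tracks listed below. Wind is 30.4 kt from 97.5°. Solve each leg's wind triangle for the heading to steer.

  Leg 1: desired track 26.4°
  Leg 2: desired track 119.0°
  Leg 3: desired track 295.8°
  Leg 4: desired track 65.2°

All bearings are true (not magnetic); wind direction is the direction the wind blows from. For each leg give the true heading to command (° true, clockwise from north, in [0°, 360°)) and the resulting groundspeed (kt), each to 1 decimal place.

Leg 1: heading=38.6°, groundspeed=122.8 kt
Leg 2: heading=114.3°, groundspeed=107.0 kt
Leg 3: heading=299.8°, groundspeed=164.2 kt
Leg 4: heading=72.1°, groundspeed=109.0 kt

Leg 1: desired track 26.4°; wind correction +12.2° → command heading 38.6°, groundspeed 122.8 kt
Leg 2: desired track 119.0°; wind correction -4.7° → command heading 114.3°, groundspeed 107.0 kt
Leg 3: desired track 295.8°; wind correction +4.0° → command heading 299.8°, groundspeed 164.2 kt
Leg 4: desired track 65.2°; wind correction +6.9° → command heading 72.1°, groundspeed 109.0 kt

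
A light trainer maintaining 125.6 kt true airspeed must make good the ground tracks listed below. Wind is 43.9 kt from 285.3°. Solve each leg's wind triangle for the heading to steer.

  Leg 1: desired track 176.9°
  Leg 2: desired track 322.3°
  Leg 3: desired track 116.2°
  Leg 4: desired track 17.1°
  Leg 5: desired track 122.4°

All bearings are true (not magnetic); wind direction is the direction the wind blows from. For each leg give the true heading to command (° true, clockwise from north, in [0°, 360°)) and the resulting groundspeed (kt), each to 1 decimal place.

Leg 1: heading=196.3°, groundspeed=132.3 kt
Leg 2: heading=310.2°, groundspeed=87.7 kt
Leg 3: heading=120.0°, groundspeed=168.4 kt
Leg 4: heading=356.7°, groundspeed=119.1 kt
Leg 5: heading=128.3°, groundspeed=166.9 kt

Leg 1: desired track 176.9°; wind correction +19.4° → command heading 196.3°, groundspeed 132.3 kt
Leg 2: desired track 322.3°; wind correction -12.1° → command heading 310.2°, groundspeed 87.7 kt
Leg 3: desired track 116.2°; wind correction +3.8° → command heading 120.0°, groundspeed 168.4 kt
Leg 4: desired track 17.1°; wind correction -20.4° → command heading 356.7°, groundspeed 119.1 kt
Leg 5: desired track 122.4°; wind correction +5.9° → command heading 128.3°, groundspeed 166.9 kt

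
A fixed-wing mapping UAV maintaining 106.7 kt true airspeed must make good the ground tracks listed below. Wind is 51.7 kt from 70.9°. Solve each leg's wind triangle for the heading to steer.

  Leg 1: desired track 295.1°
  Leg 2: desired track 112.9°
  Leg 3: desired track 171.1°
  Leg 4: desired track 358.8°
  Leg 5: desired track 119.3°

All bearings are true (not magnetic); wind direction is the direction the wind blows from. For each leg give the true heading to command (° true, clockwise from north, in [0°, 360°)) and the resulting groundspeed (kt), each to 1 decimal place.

Leg 1: heading=314.8°, groundspeed=137.5 kt
Leg 2: heading=94.0°, groundspeed=62.5 kt
Leg 3: heading=142.6°, groundspeed=102.9 kt
Leg 4: heading=26.3°, groundspeed=78.8 kt
Leg 5: heading=98.1°, groundspeed=65.1 kt

Leg 1: desired track 295.1°; wind correction +19.7° → command heading 314.8°, groundspeed 137.5 kt
Leg 2: desired track 112.9°; wind correction -18.9° → command heading 94.0°, groundspeed 62.5 kt
Leg 3: desired track 171.1°; wind correction -28.5° → command heading 142.6°, groundspeed 102.9 kt
Leg 4: desired track 358.8°; wind correction +27.5° → command heading 26.3°, groundspeed 78.8 kt
Leg 5: desired track 119.3°; wind correction -21.2° → command heading 98.1°, groundspeed 65.1 kt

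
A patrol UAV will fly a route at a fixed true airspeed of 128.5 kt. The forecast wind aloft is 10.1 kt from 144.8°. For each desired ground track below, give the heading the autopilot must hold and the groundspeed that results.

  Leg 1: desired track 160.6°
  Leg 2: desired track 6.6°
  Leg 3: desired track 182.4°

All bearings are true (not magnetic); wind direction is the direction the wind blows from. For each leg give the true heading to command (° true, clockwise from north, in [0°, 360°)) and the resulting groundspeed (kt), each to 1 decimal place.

Leg 1: heading=159.4°, groundspeed=118.8 kt
Leg 2: heading=9.6°, groundspeed=135.9 kt
Leg 3: heading=179.7°, groundspeed=120.4 kt

Leg 1: desired track 160.6°; wind correction -1.2° → command heading 159.4°, groundspeed 118.8 kt
Leg 2: desired track 6.6°; wind correction +3.0° → command heading 9.6°, groundspeed 135.9 kt
Leg 3: desired track 182.4°; wind correction -2.7° → command heading 179.7°, groundspeed 120.4 kt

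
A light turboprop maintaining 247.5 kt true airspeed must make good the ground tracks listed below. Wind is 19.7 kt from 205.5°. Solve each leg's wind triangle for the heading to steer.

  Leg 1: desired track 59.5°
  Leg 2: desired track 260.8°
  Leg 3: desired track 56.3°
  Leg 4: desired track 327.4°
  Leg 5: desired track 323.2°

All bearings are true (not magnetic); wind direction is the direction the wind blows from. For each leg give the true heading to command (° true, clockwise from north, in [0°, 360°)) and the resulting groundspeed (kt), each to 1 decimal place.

Leg 1: desired track 59.5°; wind correction +2.6° → command heading 62.1°, groundspeed 263.6 kt
Leg 2: desired track 260.8°; wind correction -3.8° → command heading 257.0°, groundspeed 235.8 kt
Leg 3: desired track 56.3°; wind correction +2.3° → command heading 58.6°, groundspeed 264.2 kt
Leg 4: desired track 327.4°; wind correction -3.9° → command heading 323.5°, groundspeed 257.3 kt
Leg 5: desired track 323.2°; wind correction -4.0° → command heading 319.2°, groundspeed 256.0 kt

Leg 1: heading=62.1°, groundspeed=263.6 kt
Leg 2: heading=257.0°, groundspeed=235.8 kt
Leg 3: heading=58.6°, groundspeed=264.2 kt
Leg 4: heading=323.5°, groundspeed=257.3 kt
Leg 5: heading=319.2°, groundspeed=256.0 kt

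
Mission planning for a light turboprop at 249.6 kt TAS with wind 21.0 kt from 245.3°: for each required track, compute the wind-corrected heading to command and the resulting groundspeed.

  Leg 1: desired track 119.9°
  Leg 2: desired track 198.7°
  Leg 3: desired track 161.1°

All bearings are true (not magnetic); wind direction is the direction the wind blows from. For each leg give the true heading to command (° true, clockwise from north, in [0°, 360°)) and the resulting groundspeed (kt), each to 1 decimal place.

Leg 1: heading=123.8°, groundspeed=261.2 kt
Leg 2: heading=202.2°, groundspeed=234.7 kt
Leg 3: heading=165.9°, groundspeed=246.6 kt

Leg 1: desired track 119.9°; wind correction +3.9° → command heading 123.8°, groundspeed 261.2 kt
Leg 2: desired track 198.7°; wind correction +3.5° → command heading 202.2°, groundspeed 234.7 kt
Leg 3: desired track 161.1°; wind correction +4.8° → command heading 165.9°, groundspeed 246.6 kt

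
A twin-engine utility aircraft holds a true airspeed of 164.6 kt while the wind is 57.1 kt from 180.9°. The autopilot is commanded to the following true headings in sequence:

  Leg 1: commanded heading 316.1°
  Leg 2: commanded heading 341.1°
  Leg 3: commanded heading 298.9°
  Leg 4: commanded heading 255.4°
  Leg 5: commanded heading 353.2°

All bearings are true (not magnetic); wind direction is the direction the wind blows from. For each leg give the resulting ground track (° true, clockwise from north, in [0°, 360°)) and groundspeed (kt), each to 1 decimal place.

Leg 1: heading 316.1°; drift +11.1° → track 327.2°, groundspeed 209.0 kt
Leg 2: heading 341.1°; drift +5.1° → track 346.2°, groundspeed 219.2 kt
Leg 3: heading 298.9°; drift +14.8° → track 313.7°, groundspeed 197.9 kt
Leg 4: heading 255.4°; drift +20.2° → track 275.6°, groundspeed 159.2 kt
Leg 5: heading 353.2°; drift +2.0° → track 355.2°, groundspeed 221.3 kt

Leg 1: track=327.2°, groundspeed=209.0 kt
Leg 2: track=346.2°, groundspeed=219.2 kt
Leg 3: track=313.7°, groundspeed=197.9 kt
Leg 4: track=275.6°, groundspeed=159.2 kt
Leg 5: track=355.2°, groundspeed=221.3 kt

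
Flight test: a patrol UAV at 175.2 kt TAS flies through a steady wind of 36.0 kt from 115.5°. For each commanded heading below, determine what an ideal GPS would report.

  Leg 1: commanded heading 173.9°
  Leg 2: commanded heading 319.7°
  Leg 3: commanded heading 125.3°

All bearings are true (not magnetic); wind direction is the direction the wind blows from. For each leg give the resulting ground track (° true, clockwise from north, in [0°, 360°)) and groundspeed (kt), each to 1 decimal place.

Leg 1: heading 173.9°; drift +11.1° → track 185.0°, groundspeed 159.3 kt
Leg 2: heading 319.7°; drift -4.1° → track 315.6°, groundspeed 208.6 kt
Leg 3: heading 125.3°; drift +2.5° → track 127.8°, groundspeed 139.9 kt

Leg 1: track=185.0°, groundspeed=159.3 kt
Leg 2: track=315.6°, groundspeed=208.6 kt
Leg 3: track=127.8°, groundspeed=139.9 kt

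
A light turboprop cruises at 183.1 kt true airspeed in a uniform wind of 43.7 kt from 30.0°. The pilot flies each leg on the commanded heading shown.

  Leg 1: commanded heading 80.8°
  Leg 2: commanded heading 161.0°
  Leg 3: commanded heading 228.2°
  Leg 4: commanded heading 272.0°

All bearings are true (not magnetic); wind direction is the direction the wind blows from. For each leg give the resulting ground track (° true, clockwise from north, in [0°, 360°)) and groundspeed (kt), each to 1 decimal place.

Leg 1: heading 80.8°; drift +12.3° → track 93.1°, groundspeed 159.1 kt
Leg 2: heading 161.0°; drift +8.9° → track 169.9°, groundspeed 214.3 kt
Leg 3: heading 228.2°; drift -3.5° → track 224.7°, groundspeed 225.0 kt
Leg 4: heading 272.0°; drift -10.7° → track 261.3°, groundspeed 207.2 kt

Leg 1: track=93.1°, groundspeed=159.1 kt
Leg 2: track=169.9°, groundspeed=214.3 kt
Leg 3: track=224.7°, groundspeed=225.0 kt
Leg 4: track=261.3°, groundspeed=207.2 kt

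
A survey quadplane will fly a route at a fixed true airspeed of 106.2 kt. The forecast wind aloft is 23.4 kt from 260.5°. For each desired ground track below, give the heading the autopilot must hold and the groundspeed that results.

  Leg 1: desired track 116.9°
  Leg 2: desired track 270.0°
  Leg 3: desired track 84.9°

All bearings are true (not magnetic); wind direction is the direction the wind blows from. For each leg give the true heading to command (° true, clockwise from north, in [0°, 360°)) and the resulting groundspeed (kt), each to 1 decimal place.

Leg 1: desired track 116.9°; wind correction +7.5° → command heading 124.4°, groundspeed 124.1 kt
Leg 2: desired track 270.0°; wind correction -2.1° → command heading 267.9°, groundspeed 83.1 kt
Leg 3: desired track 84.9°; wind correction +1.0° → command heading 85.9°, groundspeed 129.5 kt

Leg 1: heading=124.4°, groundspeed=124.1 kt
Leg 2: heading=267.9°, groundspeed=83.1 kt
Leg 3: heading=85.9°, groundspeed=129.5 kt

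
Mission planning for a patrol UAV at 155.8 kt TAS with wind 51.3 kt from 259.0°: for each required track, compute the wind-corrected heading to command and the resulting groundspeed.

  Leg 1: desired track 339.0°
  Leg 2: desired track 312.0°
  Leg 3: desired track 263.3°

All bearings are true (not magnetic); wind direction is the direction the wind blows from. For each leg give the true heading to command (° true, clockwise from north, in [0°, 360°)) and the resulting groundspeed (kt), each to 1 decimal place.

Leg 1: desired track 339.0°; wind correction -18.9° → command heading 320.1°, groundspeed 138.5 kt
Leg 2: desired track 312.0°; wind correction -15.2° → command heading 296.8°, groundspeed 119.4 kt
Leg 3: desired track 263.3°; wind correction -1.4° → command heading 261.9°, groundspeed 104.6 kt

Leg 1: heading=320.1°, groundspeed=138.5 kt
Leg 2: heading=296.8°, groundspeed=119.4 kt
Leg 3: heading=261.9°, groundspeed=104.6 kt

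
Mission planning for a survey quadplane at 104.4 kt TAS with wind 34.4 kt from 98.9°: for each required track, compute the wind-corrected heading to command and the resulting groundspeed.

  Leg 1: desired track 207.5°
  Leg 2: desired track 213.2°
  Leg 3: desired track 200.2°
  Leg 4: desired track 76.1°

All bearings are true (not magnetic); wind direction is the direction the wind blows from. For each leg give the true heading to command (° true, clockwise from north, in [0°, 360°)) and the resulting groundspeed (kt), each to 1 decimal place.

Leg 1: desired track 207.5°; wind correction -18.2° → command heading 189.3°, groundspeed 110.2 kt
Leg 2: desired track 213.2°; wind correction -17.5° → command heading 195.7°, groundspeed 113.7 kt
Leg 3: desired track 200.2°; wind correction -18.9° → command heading 181.3°, groundspeed 105.5 kt
Leg 4: desired track 76.1°; wind correction +7.3° → command heading 83.4°, groundspeed 71.8 kt

Leg 1: heading=189.3°, groundspeed=110.2 kt
Leg 2: heading=195.7°, groundspeed=113.7 kt
Leg 3: heading=181.3°, groundspeed=105.5 kt
Leg 4: heading=83.4°, groundspeed=71.8 kt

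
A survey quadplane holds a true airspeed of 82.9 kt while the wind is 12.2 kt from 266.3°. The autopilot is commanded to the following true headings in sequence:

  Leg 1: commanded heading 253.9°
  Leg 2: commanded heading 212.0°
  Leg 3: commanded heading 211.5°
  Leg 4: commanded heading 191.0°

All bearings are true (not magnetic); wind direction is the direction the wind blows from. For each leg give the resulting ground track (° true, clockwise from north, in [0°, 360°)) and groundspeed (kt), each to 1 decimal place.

Leg 1: heading 253.9°; drift -2.1° → track 251.8°, groundspeed 71.0 kt
Leg 2: heading 212.0°; drift -7.4° → track 204.6°, groundspeed 76.4 kt
Leg 3: heading 211.5°; drift -7.5° → track 204.0°, groundspeed 76.5 kt
Leg 4: heading 191.0°; drift -8.4° → track 182.6°, groundspeed 80.7 kt

Leg 1: track=251.8°, groundspeed=71.0 kt
Leg 2: track=204.6°, groundspeed=76.4 kt
Leg 3: track=204.0°, groundspeed=76.5 kt
Leg 4: track=182.6°, groundspeed=80.7 kt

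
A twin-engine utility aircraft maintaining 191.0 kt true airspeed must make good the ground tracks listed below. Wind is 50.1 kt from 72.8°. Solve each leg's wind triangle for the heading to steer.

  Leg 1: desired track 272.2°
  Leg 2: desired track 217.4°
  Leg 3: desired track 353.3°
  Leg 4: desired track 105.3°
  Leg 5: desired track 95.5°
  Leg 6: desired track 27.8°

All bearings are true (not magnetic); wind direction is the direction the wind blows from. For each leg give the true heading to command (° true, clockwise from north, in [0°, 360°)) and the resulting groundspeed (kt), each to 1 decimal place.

Leg 1: heading=277.2°, groundspeed=237.5 kt
Leg 2: heading=208.7°, groundspeed=229.6 kt
Leg 3: heading=8.2°, groundspeed=175.4 kt
Leg 4: heading=97.2°, groundspeed=146.8 kt
Leg 5: heading=89.7°, groundspeed=143.8 kt
Leg 6: heading=38.5°, groundspeed=152.3 kt

Leg 1: desired track 272.2°; wind correction +5.0° → command heading 277.2°, groundspeed 237.5 kt
Leg 2: desired track 217.4°; wind correction -8.7° → command heading 208.7°, groundspeed 229.6 kt
Leg 3: desired track 353.3°; wind correction +14.9° → command heading 8.2°, groundspeed 175.4 kt
Leg 4: desired track 105.3°; wind correction -8.1° → command heading 97.2°, groundspeed 146.8 kt
Leg 5: desired track 95.5°; wind correction -5.8° → command heading 89.7°, groundspeed 143.8 kt
Leg 6: desired track 27.8°; wind correction +10.7° → command heading 38.5°, groundspeed 152.3 kt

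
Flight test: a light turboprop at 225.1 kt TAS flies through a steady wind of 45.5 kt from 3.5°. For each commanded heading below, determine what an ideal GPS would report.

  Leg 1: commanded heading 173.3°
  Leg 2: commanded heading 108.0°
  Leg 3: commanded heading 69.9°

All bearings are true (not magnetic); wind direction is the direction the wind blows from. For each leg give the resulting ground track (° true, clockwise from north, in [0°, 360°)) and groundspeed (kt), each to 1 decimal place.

Leg 1: track=175.0°, groundspeed=270.0 kt
Leg 2: track=118.6°, groundspeed=240.6 kt
Leg 3: track=81.3°, groundspeed=211.0 kt

Leg 1: heading 173.3°; drift +1.7° → track 175.0°, groundspeed 270.0 kt
Leg 2: heading 108.0°; drift +10.6° → track 118.6°, groundspeed 240.6 kt
Leg 3: heading 69.9°; drift +11.4° → track 81.3°, groundspeed 211.0 kt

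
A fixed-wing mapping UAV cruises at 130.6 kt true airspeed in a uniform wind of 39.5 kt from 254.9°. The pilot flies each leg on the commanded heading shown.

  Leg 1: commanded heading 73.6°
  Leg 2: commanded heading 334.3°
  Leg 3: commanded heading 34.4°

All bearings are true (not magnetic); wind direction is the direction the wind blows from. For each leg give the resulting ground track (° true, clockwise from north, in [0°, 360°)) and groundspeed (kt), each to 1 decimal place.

Leg 1: heading 73.6°; drift +0.3° → track 73.9°, groundspeed 170.1 kt
Leg 2: heading 334.3°; drift +17.5° → track 351.8°, groundspeed 129.3 kt
Leg 3: heading 34.4°; drift +9.1° → track 43.5°, groundspeed 162.7 kt

Leg 1: track=73.9°, groundspeed=170.1 kt
Leg 2: track=351.8°, groundspeed=129.3 kt
Leg 3: track=43.5°, groundspeed=162.7 kt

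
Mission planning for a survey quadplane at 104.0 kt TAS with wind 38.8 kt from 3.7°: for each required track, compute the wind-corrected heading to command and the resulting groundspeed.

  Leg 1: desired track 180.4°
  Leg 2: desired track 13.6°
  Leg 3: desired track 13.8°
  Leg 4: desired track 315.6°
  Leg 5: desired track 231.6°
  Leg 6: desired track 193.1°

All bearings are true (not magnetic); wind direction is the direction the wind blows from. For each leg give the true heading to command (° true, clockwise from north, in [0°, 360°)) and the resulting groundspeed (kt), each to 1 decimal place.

Leg 1: desired track 180.4°; wind correction -1.2° → command heading 179.2°, groundspeed 142.7 kt
Leg 2: desired track 13.6°; wind correction -3.7° → command heading 9.9°, groundspeed 65.6 kt
Leg 3: desired track 13.8°; wind correction -3.8° → command heading 10.0°, groundspeed 65.6 kt
Leg 4: desired track 315.6°; wind correction +16.1° → command heading 331.7°, groundspeed 74.0 kt
Leg 5: desired track 231.6°; wind correction +16.1° → command heading 247.7°, groundspeed 125.9 kt
Leg 6: desired track 193.1°; wind correction +3.5° → command heading 196.6°, groundspeed 142.1 kt

Leg 1: heading=179.2°, groundspeed=142.7 kt
Leg 2: heading=9.9°, groundspeed=65.6 kt
Leg 3: heading=10.0°, groundspeed=65.6 kt
Leg 4: heading=331.7°, groundspeed=74.0 kt
Leg 5: heading=247.7°, groundspeed=125.9 kt
Leg 6: heading=196.6°, groundspeed=142.1 kt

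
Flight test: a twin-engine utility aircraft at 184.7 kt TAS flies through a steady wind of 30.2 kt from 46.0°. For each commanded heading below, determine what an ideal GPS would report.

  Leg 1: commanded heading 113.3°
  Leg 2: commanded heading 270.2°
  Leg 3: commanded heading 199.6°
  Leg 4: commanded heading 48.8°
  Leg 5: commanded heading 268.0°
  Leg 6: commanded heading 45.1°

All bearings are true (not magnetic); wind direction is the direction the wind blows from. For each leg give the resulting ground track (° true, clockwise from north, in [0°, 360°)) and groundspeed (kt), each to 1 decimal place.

Leg 1: track=122.4°, groundspeed=175.3 kt
Leg 2: track=264.4°, groundspeed=207.4 kt
Leg 3: track=203.2°, groundspeed=212.2 kt
Leg 4: track=49.3°, groundspeed=154.5 kt
Leg 5: track=262.4°, groundspeed=208.1 kt
Leg 6: track=44.9°, groundspeed=154.5 kt

Leg 1: heading 113.3°; drift +9.1° → track 122.4°, groundspeed 175.3 kt
Leg 2: heading 270.2°; drift -5.8° → track 264.4°, groundspeed 207.4 kt
Leg 3: heading 199.6°; drift +3.6° → track 203.2°, groundspeed 212.2 kt
Leg 4: heading 48.8°; drift +0.5° → track 49.3°, groundspeed 154.5 kt
Leg 5: heading 268.0°; drift -5.6° → track 262.4°, groundspeed 208.1 kt
Leg 6: heading 45.1°; drift -0.2° → track 44.9°, groundspeed 154.5 kt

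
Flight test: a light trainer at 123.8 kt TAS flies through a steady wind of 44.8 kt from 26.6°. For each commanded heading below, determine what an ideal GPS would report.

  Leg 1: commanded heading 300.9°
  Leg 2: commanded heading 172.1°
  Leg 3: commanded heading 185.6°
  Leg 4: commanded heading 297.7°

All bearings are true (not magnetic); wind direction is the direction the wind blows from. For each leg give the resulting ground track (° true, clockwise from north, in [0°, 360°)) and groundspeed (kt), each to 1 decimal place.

Leg 1: heading 300.9°; drift -20.4° → track 280.5°, groundspeed 128.5 kt
Leg 2: heading 172.1°; drift +9.0° → track 181.1°, groundspeed 162.7 kt
Leg 3: heading 185.6°; drift +5.5° → track 191.1°, groundspeed 166.4 kt
Leg 4: heading 297.7°; drift -20.0° → track 277.7°, groundspeed 130.8 kt

Leg 1: track=280.5°, groundspeed=128.5 kt
Leg 2: track=181.1°, groundspeed=162.7 kt
Leg 3: track=191.1°, groundspeed=166.4 kt
Leg 4: track=277.7°, groundspeed=130.8 kt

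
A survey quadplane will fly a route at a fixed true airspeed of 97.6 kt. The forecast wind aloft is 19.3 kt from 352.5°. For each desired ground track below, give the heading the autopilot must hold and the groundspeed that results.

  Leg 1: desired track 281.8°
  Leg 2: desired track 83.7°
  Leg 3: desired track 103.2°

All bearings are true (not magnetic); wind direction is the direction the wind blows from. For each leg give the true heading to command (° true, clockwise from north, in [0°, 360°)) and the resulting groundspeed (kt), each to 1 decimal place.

Leg 1: desired track 281.8°; wind correction +10.8° → command heading 292.6°, groundspeed 89.5 kt
Leg 2: desired track 83.7°; wind correction -11.4° → command heading 72.3°, groundspeed 96.1 kt
Leg 3: desired track 103.2°; wind correction -10.7° → command heading 92.5°, groundspeed 102.7 kt

Leg 1: heading=292.6°, groundspeed=89.5 kt
Leg 2: heading=72.3°, groundspeed=96.1 kt
Leg 3: heading=92.5°, groundspeed=102.7 kt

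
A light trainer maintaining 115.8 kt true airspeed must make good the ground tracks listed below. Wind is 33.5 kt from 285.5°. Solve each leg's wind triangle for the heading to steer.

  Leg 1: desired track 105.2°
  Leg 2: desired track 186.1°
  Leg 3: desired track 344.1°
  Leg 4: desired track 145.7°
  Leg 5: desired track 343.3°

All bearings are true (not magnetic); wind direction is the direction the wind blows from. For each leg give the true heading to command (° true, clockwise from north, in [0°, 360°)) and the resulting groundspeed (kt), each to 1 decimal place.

Leg 1: desired track 105.2°; wind correction -0.1° → command heading 105.1°, groundspeed 149.3 kt
Leg 2: desired track 186.1°; wind correction +16.6° → command heading 202.7°, groundspeed 116.5 kt
Leg 3: desired track 344.1°; wind correction -14.3° → command heading 329.8°, groundspeed 94.8 kt
Leg 4: desired track 145.7°; wind correction +10.8° → command heading 156.5°, groundspeed 139.4 kt
Leg 5: desired track 343.3°; wind correction -14.2° → command heading 329.1°, groundspeed 94.4 kt

Leg 1: heading=105.1°, groundspeed=149.3 kt
Leg 2: heading=202.7°, groundspeed=116.5 kt
Leg 3: heading=329.8°, groundspeed=94.8 kt
Leg 4: heading=156.5°, groundspeed=139.4 kt
Leg 5: heading=329.1°, groundspeed=94.4 kt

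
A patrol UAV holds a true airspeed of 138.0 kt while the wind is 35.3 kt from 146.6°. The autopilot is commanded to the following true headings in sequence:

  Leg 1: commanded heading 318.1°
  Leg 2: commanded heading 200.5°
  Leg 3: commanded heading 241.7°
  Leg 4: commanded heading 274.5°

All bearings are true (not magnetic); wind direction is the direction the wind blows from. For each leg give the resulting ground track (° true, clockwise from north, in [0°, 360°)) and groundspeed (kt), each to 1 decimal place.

Leg 1: heading 318.1°; drift +1.7° → track 319.8°, groundspeed 173.0 kt
Leg 2: heading 200.5°; drift +13.7° → track 214.2°, groundspeed 120.6 kt
Leg 3: heading 241.7°; drift +14.0° → track 255.7°, groundspeed 145.5 kt
Leg 4: heading 274.5°; drift +9.9° → track 284.4°, groundspeed 162.1 kt

Leg 1: track=319.8°, groundspeed=173.0 kt
Leg 2: track=214.2°, groundspeed=120.6 kt
Leg 3: track=255.7°, groundspeed=145.5 kt
Leg 4: track=284.4°, groundspeed=162.1 kt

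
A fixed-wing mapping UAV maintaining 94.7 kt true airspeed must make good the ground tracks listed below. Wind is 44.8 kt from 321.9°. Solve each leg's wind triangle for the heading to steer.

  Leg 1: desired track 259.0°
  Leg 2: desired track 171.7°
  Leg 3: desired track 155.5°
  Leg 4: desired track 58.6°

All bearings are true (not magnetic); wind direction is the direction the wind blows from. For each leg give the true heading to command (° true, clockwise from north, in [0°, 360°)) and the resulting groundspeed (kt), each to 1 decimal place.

Leg 1: heading=283.9°, groundspeed=65.5 kt
Leg 2: heading=185.3°, groundspeed=130.9 kt
Leg 3: heading=161.9°, groundspeed=137.7 kt
Leg 4: heading=30.6°, groundspeed=88.8 kt

Leg 1: desired track 259.0°; wind correction +24.9° → command heading 283.9°, groundspeed 65.5 kt
Leg 2: desired track 171.7°; wind correction +13.6° → command heading 185.3°, groundspeed 130.9 kt
Leg 3: desired track 155.5°; wind correction +6.4° → command heading 161.9°, groundspeed 137.7 kt
Leg 4: desired track 58.6°; wind correction -28.0° → command heading 30.6°, groundspeed 88.8 kt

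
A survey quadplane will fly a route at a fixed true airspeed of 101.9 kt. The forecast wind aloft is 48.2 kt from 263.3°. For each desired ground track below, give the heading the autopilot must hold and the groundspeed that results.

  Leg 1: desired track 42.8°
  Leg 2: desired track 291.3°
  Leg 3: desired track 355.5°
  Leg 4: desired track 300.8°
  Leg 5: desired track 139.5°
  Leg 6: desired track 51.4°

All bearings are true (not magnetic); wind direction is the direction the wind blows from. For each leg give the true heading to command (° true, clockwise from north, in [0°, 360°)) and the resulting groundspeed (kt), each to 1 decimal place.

Leg 1: desired track 42.8°; wind correction -17.9° → command heading 24.9°, groundspeed 133.6 kt
Leg 2: desired track 291.3°; wind correction -12.8° → command heading 278.5°, groundspeed 56.8 kt
Leg 3: desired track 355.5°; wind correction -28.2° → command heading 327.3°, groundspeed 91.6 kt
Leg 4: desired track 300.8°; wind correction -16.7° → command heading 284.1°, groundspeed 59.3 kt
Leg 5: desired track 139.5°; wind correction +23.1° → command heading 162.6°, groundspeed 120.5 kt
Leg 6: desired track 51.4°; wind correction -14.5° → command heading 36.9°, groundspeed 139.6 kt

Leg 1: heading=24.9°, groundspeed=133.6 kt
Leg 2: heading=278.5°, groundspeed=56.8 kt
Leg 3: heading=327.3°, groundspeed=91.6 kt
Leg 4: heading=284.1°, groundspeed=59.3 kt
Leg 5: heading=162.6°, groundspeed=120.5 kt
Leg 6: heading=36.9°, groundspeed=139.6 kt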